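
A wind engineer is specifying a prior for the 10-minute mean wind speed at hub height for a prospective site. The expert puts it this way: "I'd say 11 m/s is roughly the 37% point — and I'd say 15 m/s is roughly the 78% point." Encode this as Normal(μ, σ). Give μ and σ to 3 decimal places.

The p-quantile of Normal(μ,σ) is μ + z_p·σ, with z_{0.37} = -0.3319 and z_{0.78} = 0.7722.
Eliminate σ: μ = (z₂·x₁ − z₁·x₂)/(z₂ − z₁) = (0.7722·11 − (-0.3319)·15)/1.104 = 12.202.
Then σ = (x₂ − x₁)/(z₂ − z₁) = (15 − 11)/1.104 = 3.623.

μ = 12.202, σ = 3.623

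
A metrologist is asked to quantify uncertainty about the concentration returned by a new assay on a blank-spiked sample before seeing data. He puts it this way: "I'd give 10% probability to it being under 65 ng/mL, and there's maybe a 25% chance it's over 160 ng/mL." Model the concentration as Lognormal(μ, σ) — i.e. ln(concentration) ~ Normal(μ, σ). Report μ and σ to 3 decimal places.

μ ≈ 4.765, σ ≈ 0.461

If T ~ Lognormal(μ,σ) then ln T ~ Normal(μ,σ), so the p-quantile of ln T is μ + z_p·σ.
ln(65) = 4.174 and ln(160) = 5.075; z_{0.1} = -1.282, z_{0.75} = 0.6745.
σ = (5.075 − 4.174)/(0.6745 − (-1.282)) = 0.461.
μ = 4.174 − (-1.282)·0.461 = 4.765.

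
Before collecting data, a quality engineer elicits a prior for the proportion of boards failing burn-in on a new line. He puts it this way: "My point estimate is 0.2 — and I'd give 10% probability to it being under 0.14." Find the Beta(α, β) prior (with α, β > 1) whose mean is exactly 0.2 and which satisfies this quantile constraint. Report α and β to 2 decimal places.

α ≈ 13.50, β ≈ 53.98

With mean 0.2 fixed, write α = 0.2s, β = 0.8s where s = α+β.
Need P(θ < 0.14) = 0.1 under Beta(0.2s, 0.8s). Normal approximation: (q−m)/√(m(1−m)/s) ≈ z_{0.1} = -1.28, so s ≈ 0.2·0.8·(-1.28)²/(0.14−0.2)² = 73.0.
At s = 73.0: P(θ<0.14) ≈ 0.090. Adjusting to match 0.1 gives s ≈ 67.48.
So α = 0.2·67.48 ≈ 13.50, β = 0.8·67.48 ≈ 53.98.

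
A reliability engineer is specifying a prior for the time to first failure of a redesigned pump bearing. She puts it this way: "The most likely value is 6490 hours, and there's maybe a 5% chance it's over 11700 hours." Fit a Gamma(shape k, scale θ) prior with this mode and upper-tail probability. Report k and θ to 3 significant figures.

k ≈ 9.02, θ ≈ 809

Gamma(k,θ) with k>1 has mode (k−1)θ, so θ = 6490/(k−1).
Need P(X < 11700) = 0.95 with θ tied to k this way. Start at k = 2, θ = 6490: P(X<11700) ≈ 0.538.
Too low — raise k to concentrate. Iterating converges to k ≈ 9.02.
Then θ = 6490/(9.02−1) ≈ 809.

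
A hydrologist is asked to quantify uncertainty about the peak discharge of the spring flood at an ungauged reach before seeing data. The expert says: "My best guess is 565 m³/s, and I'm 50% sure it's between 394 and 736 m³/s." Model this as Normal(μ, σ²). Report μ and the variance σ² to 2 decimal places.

A symmetric 50% interval runs μ ± z·σ with z = 0.6745.
Half-width = 171, so σ = 171/0.6745 = 253.525 and σ² = 64274.92.
μ is the stated best guess, 565.00.

μ = 565.00, σ² = 64274.92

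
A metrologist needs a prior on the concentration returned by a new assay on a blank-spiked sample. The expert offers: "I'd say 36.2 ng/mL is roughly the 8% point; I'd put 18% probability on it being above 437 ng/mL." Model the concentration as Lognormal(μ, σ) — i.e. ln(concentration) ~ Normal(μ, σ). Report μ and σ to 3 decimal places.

μ ≈ 5.097, σ ≈ 1.073

If T ~ Lognormal(μ,σ) then ln T ~ Normal(μ,σ), so the p-quantile of ln T is μ + z_p·σ.
ln(36.2) = 3.589 and ln(437) = 6.08; z_{0.08} = -1.405, z_{0.82} = 0.9154.
σ = (6.08 − 3.589)/(0.9154 − (-1.405)) = 1.073.
μ = 3.589 − (-1.405)·1.073 = 5.097.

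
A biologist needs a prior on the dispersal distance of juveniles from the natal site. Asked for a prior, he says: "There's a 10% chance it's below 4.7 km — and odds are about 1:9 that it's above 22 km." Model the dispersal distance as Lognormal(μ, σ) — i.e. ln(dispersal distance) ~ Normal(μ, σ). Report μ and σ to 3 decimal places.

If T ~ Lognormal(μ,σ) then ln T ~ Normal(μ,σ), so the p-quantile of ln T is μ + z_p·σ.
ln(4.7) = 1.548 and ln(22) = 3.091; z_{0.1} = -1.282, z_{0.9} = 1.282.
σ = (3.091 − 1.548)/(1.282 − (-1.282)) = 0.602.
μ = 1.548 − (-1.282)·0.602 = 2.319.

μ ≈ 2.319, σ ≈ 0.602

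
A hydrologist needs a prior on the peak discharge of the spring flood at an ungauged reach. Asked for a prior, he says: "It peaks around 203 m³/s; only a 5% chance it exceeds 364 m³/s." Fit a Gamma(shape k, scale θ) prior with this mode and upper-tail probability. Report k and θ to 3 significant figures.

Gamma(k,θ) with k>1 has mode (k−1)θ, so θ = 203/(k−1).
Need P(X < 364) = 0.95 with θ tied to k this way. Start at k = 2, θ = 203: P(X<364) ≈ 0.535.
Too low — raise k to concentrate. Iterating converges to k ≈ 9.17.
Then θ = 203/(9.17−1) ≈ 24.8.

k ≈ 9.17, θ ≈ 24.8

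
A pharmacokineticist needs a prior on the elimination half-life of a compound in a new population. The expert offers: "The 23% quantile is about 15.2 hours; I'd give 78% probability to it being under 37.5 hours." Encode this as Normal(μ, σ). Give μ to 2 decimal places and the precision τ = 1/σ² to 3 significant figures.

μ = 26.10, τ = 0.00459

The p-quantile of Normal(μ,σ) is μ + z_p·σ, with z_{0.23} = -0.7388 and z_{0.78} = 0.7722.
Eliminate σ: μ = (z₂·x₁ − z₁·x₂)/(z₂ − z₁) = (0.7722·15.2 − (-0.7388)·37.5)/1.511 = 26.10.
Then σ = (x₂ − x₁)/(z₂ − z₁) = (37.5 − 15.2)/1.511 = 14.76.
Precision τ = 1/σ² = 1/14.76² = 0.00459.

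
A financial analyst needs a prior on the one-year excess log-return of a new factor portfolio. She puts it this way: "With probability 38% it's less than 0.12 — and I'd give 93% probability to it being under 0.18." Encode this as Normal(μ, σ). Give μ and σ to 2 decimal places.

μ = 0.13, σ = 0.03

For Normal(μ,σ), the p-quantile is μ + z_p·σ. Here z_{0.38} = -0.3055, z_{0.93} = 1.476.
So 0.12 = μ − 0.3055σ and 0.18 = μ + 1.476σ.
Subtracting: σ = (0.18 − 0.12)/(1.476 − (-0.3055)) = 0.03.
Then μ = 0.12 − (-0.3055)·0.03 = 0.13.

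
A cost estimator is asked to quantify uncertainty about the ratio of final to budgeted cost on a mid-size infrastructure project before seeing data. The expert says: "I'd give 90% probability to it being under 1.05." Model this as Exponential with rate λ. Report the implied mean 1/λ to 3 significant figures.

P(T < 1.05) = 1 − e^(−λ·1.05) = 0.9, so λ = −ln(1−0.9)/1.05 = −ln(0.1)/1.05 = 2.19.
Mean = 1/λ = 0.456.

mean ≈ 0.456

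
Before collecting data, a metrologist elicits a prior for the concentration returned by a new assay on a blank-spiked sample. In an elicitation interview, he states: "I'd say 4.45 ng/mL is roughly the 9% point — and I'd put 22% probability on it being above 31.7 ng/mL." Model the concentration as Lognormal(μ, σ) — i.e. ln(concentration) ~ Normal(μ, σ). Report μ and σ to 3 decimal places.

μ ≈ 2.739, σ ≈ 0.929

If T ~ Lognormal(μ,σ) then ln T ~ Normal(μ,σ), so the p-quantile of ln T is μ + z_p·σ.
ln(4.45) = 1.493 and ln(31.7) = 3.456; z_{0.09} = -1.341, z_{0.78} = 0.7722.
σ = (3.456 − 1.493)/(0.7722 − (-1.341)) = 0.929.
μ = 1.493 − (-1.341)·0.929 = 2.739.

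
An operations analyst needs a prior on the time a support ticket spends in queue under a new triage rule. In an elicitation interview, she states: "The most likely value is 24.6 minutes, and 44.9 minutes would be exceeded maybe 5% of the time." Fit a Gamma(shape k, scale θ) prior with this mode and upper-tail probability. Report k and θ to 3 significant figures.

Gamma(k,θ) with k>1 has mode (k−1)θ, so θ = 24.6/(k−1).
Need P(X < 44.9) = 0.95 with θ tied to k this way. Start at k = 2, θ = 24.6: P(X<44.9) ≈ 0.545.
Too low — raise k to concentrate. Iterating converges to k ≈ 8.69.
Then θ = 24.6/(8.69−1) ≈ 3.2.

k ≈ 8.69, θ ≈ 3.2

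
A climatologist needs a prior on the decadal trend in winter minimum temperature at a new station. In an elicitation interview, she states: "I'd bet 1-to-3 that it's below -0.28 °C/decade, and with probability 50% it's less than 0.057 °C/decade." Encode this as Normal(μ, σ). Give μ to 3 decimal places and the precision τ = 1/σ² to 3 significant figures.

μ = 0.057, τ = 4.01

The p-quantile of Normal(μ,σ) is μ + z_p·σ, with z_{0.25} = -0.6745 and z_{0.5} = 0.
Eliminate σ: μ = (z₂·x₁ − z₁·x₂)/(z₂ − z₁) = (0·-0.28 − (-0.6745)·0.057)/0.6745 = 0.057.
Then σ = (x₂ − x₁)/(z₂ − z₁) = (0.057 − -0.28)/0.6745 = 0.500.
Precision τ = 1/σ² = 1/0.4996² = 4.01.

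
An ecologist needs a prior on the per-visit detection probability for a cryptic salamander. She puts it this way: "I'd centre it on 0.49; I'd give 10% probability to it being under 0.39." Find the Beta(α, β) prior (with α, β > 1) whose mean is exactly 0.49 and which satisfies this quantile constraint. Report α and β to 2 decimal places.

α ≈ 19.90, β ≈ 20.72

With mean 0.49 fixed, write α = 0.49s, β = 0.51s where s = α+β.
Need P(θ < 0.39) = 0.1 under Beta(0.49s, 0.51s). Normal approximation: (q−m)/√(m(1−m)/s) ≈ z_{0.1} = -1.28, so s ≈ 0.49·0.51·(-1.28)²/(0.39−0.49)² = 41.0.
At s = 41.0: P(θ<0.39) ≈ 0.099. Adjusting to match 0.1 gives s ≈ 40.62.
So α = 0.49·40.62 ≈ 19.90, β = 0.51·40.62 ≈ 20.72.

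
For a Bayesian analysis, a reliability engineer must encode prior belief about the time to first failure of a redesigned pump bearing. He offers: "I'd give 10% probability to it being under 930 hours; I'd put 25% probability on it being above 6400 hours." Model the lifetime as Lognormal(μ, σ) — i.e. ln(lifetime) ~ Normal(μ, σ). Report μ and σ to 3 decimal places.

If T ~ Lognormal(μ,σ) then ln T ~ Normal(μ,σ), so the p-quantile of ln T is μ + z_p·σ.
ln(930) = 6.835 and ln(6400) = 8.764; z_{0.1} = -1.282, z_{0.75} = 0.6745.
σ = (8.764 − 6.835)/(0.6745 − (-1.282)) = 0.986.
μ = 6.835 − (-1.282)·0.986 = 8.099.

μ ≈ 8.099, σ ≈ 0.986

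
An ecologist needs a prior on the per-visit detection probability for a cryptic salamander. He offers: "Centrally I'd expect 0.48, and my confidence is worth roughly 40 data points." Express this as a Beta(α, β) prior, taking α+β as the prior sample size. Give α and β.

α = 19.2, β = 20.8

Under the effective-sample-size interpretation, Beta(α, β) has prior mean α/(α+β) and prior sample size α+β.
So α+β = 40 and α/(α+β) = 0.48, giving α = 0.48·40 = 19.2 and β = 40 − 19.2 = 20.8.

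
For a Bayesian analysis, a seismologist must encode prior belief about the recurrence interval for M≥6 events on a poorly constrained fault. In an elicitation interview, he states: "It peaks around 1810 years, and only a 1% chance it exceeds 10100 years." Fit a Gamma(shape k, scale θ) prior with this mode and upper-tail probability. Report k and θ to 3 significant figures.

Gamma(k,θ) with k>1 has mode (k−1)θ, so θ = 1810/(k−1).
Need P(X < 10100) = 0.99 with θ tied to k this way. Start at k = 2, θ = 1810: P(X<10100) ≈ 0.975.
Too low — raise k to concentrate. Iterating converges to k ≈ 2.28.
Then θ = 1810/(2.28−1) ≈ 1410.

k ≈ 2.28, θ ≈ 1410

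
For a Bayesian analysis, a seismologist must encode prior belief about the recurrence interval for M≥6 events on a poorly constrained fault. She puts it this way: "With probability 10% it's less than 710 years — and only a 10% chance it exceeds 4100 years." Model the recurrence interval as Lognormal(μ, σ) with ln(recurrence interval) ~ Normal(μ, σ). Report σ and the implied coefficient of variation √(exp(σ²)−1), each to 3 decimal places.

If T ~ Lognormal(μ,σ) then ln T ~ Normal(μ,σ), so the p-quantile of ln T is μ + z_p·σ.
ln(710) = 6.565 and ln(4100) = 8.319; z_{0.1} = -1.282, z_{0.9} = 1.282.
σ = (8.319 − 6.565)/(1.282 − (-1.282)) = 0.684.
μ = 6.565 − (-1.282)·0.684 = 7.442.
CV = √(exp(σ²)−1) = √(exp(0.4680)−1) = 0.773.

σ ≈ 0.684, CV ≈ 0.773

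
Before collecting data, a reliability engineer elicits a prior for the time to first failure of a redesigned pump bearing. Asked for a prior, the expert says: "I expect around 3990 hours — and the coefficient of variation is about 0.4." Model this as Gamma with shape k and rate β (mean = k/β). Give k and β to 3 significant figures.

For Gamma(k, rate β): mean = k/β, variance = k/β², so CV = 1/√k.
CV = 0.4, hence k = 1/CV² = 6.25.
Then β = k/mean = 6.25/3990 = 0.00157.

k ≈ 6.25, β ≈ 0.00157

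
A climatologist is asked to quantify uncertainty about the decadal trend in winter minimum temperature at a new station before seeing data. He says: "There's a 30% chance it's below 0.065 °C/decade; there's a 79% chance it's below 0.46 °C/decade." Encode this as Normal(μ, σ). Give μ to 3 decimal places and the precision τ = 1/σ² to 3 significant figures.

The p-quantile of Normal(μ,σ) is μ + z_p·σ, with z_{0.3} = -0.5244 and z_{0.79} = 0.8064.
Eliminate σ: μ = (z₂·x₁ − z₁·x₂)/(z₂ − z₁) = (0.8064·0.065 − (-0.5244)·0.46)/1.331 = 0.221.
Then σ = (x₂ − x₁)/(z₂ − z₁) = (0.46 − 0.065)/1.331 = 0.297.
Precision τ = 1/σ² = 1/0.2968² = 11.4.

μ = 0.221, τ = 11.4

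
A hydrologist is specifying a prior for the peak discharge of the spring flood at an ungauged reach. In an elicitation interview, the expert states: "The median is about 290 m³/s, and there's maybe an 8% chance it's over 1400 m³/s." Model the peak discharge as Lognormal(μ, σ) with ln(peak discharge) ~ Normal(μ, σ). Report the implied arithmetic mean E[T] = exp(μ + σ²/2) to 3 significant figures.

If T ~ Lognormal(μ,σ) then ln T ~ Normal(μ,σ), so the p-quantile of ln T is μ + z_p·σ.
ln(290) = 5.67 and ln(1400) = 7.244; z_{0.5} = 0, z_{0.92} = 1.405.
σ = (7.244 − 5.67)/(1.405 − (0)) = 1.120.
μ = 5.67 − (0)·1.120 = 5.670.
E[T] = exp(μ + σ²/2) = exp(5.670 + 0.6277) = 543 m³/s.

E[T] ≈ 543 m³/s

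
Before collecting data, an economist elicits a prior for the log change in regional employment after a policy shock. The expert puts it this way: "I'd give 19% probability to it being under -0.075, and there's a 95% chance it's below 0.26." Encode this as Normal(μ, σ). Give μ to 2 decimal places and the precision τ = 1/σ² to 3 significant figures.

μ = 0.04, τ = 56.7

The p-quantile of Normal(μ,σ) is μ + z_p·σ, with z_{0.19} = -0.8779 and z_{0.95} = 1.645.
Eliminate σ: μ = (z₂·x₁ − z₁·x₂)/(z₂ − z₁) = (1.645·-0.075 − (-0.8779)·0.26)/2.523 = 0.04.
Then σ = (x₂ − x₁)/(z₂ − z₁) = (0.26 − -0.075)/2.523 = 0.13.
Precision τ = 1/σ² = 1/0.1328² = 56.7.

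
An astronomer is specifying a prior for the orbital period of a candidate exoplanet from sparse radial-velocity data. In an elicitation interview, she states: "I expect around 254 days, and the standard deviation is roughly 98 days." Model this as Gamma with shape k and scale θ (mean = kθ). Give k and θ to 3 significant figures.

For Gamma(k, scale θ): mean = kθ, variance = kθ², so CV = 1/√k.
CV = SD/mean = 98/254 = 0.3858, hence k = 1/CV² = 6.72.
Then θ = mean/k = 254/6.72 = 37.8.

k ≈ 6.72, θ ≈ 37.8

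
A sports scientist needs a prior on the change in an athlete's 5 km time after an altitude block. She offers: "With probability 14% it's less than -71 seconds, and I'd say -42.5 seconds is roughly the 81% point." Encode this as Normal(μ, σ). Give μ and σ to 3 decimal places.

For Normal(μ,σ), the p-quantile is μ + z_p·σ. Here z_{0.14} = -1.08, z_{0.81} = 0.8779.
So -71 = μ − 1.08σ and -42.5 = μ + 0.8779σ.
Subtracting: σ = (-42.5 − -71)/(0.8779 − (-1.08)) = 14.554.
Then μ = -71 − (-1.08)·14.554 = -55.277.

μ = -55.277, σ = 14.554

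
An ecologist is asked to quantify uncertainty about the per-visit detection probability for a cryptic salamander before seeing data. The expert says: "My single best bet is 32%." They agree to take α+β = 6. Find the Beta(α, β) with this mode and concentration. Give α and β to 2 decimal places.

α = 2.28, β = 3.72

For α,β > 1 the Beta mode is (α−1)/(α+β−2). With α+β = 6, the mode is (α−1)/4.
Set (α−1)/4 = 0.32 → α = 1 + 0.32·4 = 2.28.
β = 6 − α = 3.72.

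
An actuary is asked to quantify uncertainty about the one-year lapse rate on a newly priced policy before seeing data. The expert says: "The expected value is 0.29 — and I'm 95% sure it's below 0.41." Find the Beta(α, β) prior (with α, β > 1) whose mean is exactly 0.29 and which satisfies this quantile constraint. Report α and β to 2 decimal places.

With mean 0.29 fixed, write α = 0.29s, β = 0.71s where s = α+β.
Need P(θ < 0.41) = 0.95 under Beta(0.29s, 0.71s). Normal approximation: (q−m)/√(m(1−m)/s) ≈ z_{0.95} = 1.64, so s ≈ 0.29·0.71·(1.64)²/(0.41−0.29)² = 38.7.
At s = 38.7: P(θ<0.41) ≈ 0.944. Adjusting to match 0.95 gives s ≈ 41.63.
So α = 0.29·41.63 ≈ 12.07, β = 0.71·41.63 ≈ 29.56.

α ≈ 12.07, β ≈ 29.56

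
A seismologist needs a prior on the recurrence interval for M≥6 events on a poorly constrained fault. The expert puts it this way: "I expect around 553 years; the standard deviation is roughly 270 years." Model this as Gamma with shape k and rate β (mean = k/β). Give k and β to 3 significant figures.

k ≈ 4.19, β ≈ 0.00759

For Gamma(k, rate β): mean = k/β, variance = k/β², so CV = 1/√k.
CV = SD/mean = 270/553 = 0.4882, hence k = 1/CV² = 4.19.
Then β = k/mean = 4.19/553 = 0.00759.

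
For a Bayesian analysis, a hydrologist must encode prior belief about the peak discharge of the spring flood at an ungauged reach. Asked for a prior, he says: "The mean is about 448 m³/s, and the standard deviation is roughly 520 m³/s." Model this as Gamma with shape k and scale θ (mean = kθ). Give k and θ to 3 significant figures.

For Gamma(k, scale θ): mean = kθ, variance = kθ², so CV = 1/√k.
CV = SD/mean = 520/448 = 1.161, hence k = 1/CV² = 0.742.
Then θ = mean/k = 448/0.742 = 604.

k ≈ 0.742, θ ≈ 604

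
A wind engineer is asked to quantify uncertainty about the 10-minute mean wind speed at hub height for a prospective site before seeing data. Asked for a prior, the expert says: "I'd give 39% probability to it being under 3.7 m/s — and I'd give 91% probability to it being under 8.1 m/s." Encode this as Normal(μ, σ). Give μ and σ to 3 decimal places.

For Normal(μ,σ), the p-quantile is μ + z_p·σ. Here z_{0.39} = -0.2793, z_{0.91} = 1.341.
So 3.7 = μ − 0.2793σ and 8.1 = μ + 1.341σ.
Subtracting: σ = (8.1 − 3.7)/(1.341 − (-0.2793)) = 2.716.
Then μ = 3.7 − (-0.2793)·2.716 = 4.459.

μ = 4.459, σ = 2.716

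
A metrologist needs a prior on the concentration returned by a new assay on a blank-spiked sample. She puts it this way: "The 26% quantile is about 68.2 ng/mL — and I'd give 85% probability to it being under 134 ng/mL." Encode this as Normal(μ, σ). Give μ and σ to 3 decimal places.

μ = 93.401, σ = 39.172

For Normal(μ,σ), the p-quantile is μ + z_p·σ. Here z_{0.26} = -0.6433, z_{0.85} = 1.036.
So 68.2 = μ − 0.6433σ and 134 = μ + 1.036σ.
Subtracting: σ = (134 − 68.2)/(1.036 − (-0.6433)) = 39.172.
Then μ = 68.2 − (-0.6433)·39.172 = 93.401.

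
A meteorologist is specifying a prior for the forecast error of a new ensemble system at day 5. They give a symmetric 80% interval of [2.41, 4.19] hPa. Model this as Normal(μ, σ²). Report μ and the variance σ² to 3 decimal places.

μ = 3.300, σ² = 0.482

A symmetric 80% interval runs μ ± z·σ with z = 1.282.
Half-width = 0.89, so σ = 0.89/1.282 = 0.6945 and σ² = 0.482.
μ is the interval midpoint, 3.300.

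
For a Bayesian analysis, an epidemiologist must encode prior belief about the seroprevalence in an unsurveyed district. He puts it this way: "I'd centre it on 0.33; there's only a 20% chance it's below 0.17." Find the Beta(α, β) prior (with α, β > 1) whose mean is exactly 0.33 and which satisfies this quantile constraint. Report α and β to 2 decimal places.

With mean 0.33 fixed, write α = 0.33s, β = 0.67s where s = α+β.
Need P(θ < 0.17) = 0.2 under Beta(0.33s, 0.67s). Normal approximation: (q−m)/√(m(1−m)/s) ≈ z_{0.2} = -0.842, so s ≈ 0.33·0.67·(-0.842)²/(0.17−0.33)² = 6.1.
At s = 6.1: P(θ<0.17) ≈ 0.205. Adjusting to match 0.2 gives s ≈ 6.33.
So α = 0.33·6.33 ≈ 2.09, β = 0.67·6.33 ≈ 4.24.

α ≈ 2.09, β ≈ 4.24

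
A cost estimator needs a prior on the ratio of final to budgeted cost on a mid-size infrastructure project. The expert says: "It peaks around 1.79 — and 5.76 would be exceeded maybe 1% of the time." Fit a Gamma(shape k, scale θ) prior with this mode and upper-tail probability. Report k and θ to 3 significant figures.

k ≈ 4.24, θ ≈ 0.553

Gamma(k,θ) with k>1 has mode (k−1)θ, so θ = 1.79/(k−1).
Need P(X < 5.76) = 0.99 with θ tied to k this way. Start at k = 2, θ = 1.79: P(X<5.76) ≈ 0.831.
Too low — raise k to concentrate. Iterating converges to k ≈ 4.24.
Then θ = 1.79/(4.24−1) ≈ 0.553.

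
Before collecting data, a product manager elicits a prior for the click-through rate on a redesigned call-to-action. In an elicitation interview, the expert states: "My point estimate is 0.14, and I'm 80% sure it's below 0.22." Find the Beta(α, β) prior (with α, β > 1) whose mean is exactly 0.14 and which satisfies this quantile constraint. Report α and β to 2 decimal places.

With mean 0.14 fixed, write α = 0.14s, β = 0.86s where s = α+β.
Need P(θ < 0.22) = 0.8 under Beta(0.14s, 0.86s). Normal approximation: (q−m)/√(m(1−m)/s) ≈ z_{0.8} = 0.842, so s ≈ 0.14·0.86·(0.842)²/(0.22−0.14)² = 13.3.
At s = 13.3: P(θ<0.22) ≈ 0.820. Adjusting to match 0.8 gives s ≈ 9.94.
So α = 0.14·9.94 ≈ 1.39, β = 0.86·9.94 ≈ 8.55.

α ≈ 1.39, β ≈ 8.55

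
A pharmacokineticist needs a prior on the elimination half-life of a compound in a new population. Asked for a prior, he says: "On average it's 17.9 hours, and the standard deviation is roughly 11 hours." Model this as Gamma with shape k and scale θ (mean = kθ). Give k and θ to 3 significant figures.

For Gamma(k, scale θ): mean = kθ, variance = kθ², so CV = 1/√k.
CV = SD/mean = 11/17.9 = 0.6145, hence k = 1/CV² = 2.65.
Then θ = mean/k = 17.9/2.65 = 6.76.

k ≈ 2.65, θ ≈ 6.76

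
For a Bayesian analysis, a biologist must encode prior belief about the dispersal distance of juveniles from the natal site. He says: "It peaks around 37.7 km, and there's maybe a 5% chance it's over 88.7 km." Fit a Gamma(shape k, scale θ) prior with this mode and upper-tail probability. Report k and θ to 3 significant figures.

k ≈ 4.73, θ ≈ 10.1

Gamma(k,θ) with k>1 has mode (k−1)θ, so θ = 37.7/(k−1).
Need P(X < 88.7) = 0.95 with θ tied to k this way. Start at k = 2, θ = 37.7: P(X<88.7) ≈ 0.681.
Too low — raise k to concentrate. Iterating converges to k ≈ 4.73.
Then θ = 37.7/(4.73−1) ≈ 10.1.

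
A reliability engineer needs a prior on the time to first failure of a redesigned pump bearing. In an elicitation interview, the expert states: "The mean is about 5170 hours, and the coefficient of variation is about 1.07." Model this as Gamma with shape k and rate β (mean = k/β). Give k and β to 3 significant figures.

k ≈ 0.873, β ≈ 0.000169

For Gamma(k, rate β): mean = k/β, variance = k/β², so CV = 1/√k.
CV = 1.07, hence k = 1/CV² = 0.873.
Then β = k/mean = 0.873/5170 = 0.000169.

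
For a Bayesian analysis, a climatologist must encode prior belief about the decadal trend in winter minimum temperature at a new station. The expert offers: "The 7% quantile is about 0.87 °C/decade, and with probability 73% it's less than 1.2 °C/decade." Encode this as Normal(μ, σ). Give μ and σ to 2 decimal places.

μ = 1.10, σ = 0.16

The p-quantile of Normal(μ,σ) is μ + z_p·σ, with z_{0.07} = -1.476 and z_{0.73} = 0.6128.
Eliminate σ: μ = (z₂·x₁ − z₁·x₂)/(z₂ − z₁) = (0.6128·0.87 − (-1.476)·1.2)/2.089 = 1.10.
Then σ = (x₂ − x₁)/(z₂ − z₁) = (1.2 − 0.87)/2.089 = 0.16.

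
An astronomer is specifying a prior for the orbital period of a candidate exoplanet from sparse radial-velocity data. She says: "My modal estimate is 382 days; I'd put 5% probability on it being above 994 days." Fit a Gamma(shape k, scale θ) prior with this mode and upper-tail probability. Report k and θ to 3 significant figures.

Gamma(k,θ) with k>1 has mode (k−1)θ, so θ = 382/(k−1).
Need P(X < 994) = 0.95 with θ tied to k this way. Start at k = 2, θ = 382: P(X<994) ≈ 0.733.
Too low — raise k to concentrate. Iterating converges to k ≈ 3.96.
Then θ = 382/(3.96−1) ≈ 129.

k ≈ 3.96, θ ≈ 129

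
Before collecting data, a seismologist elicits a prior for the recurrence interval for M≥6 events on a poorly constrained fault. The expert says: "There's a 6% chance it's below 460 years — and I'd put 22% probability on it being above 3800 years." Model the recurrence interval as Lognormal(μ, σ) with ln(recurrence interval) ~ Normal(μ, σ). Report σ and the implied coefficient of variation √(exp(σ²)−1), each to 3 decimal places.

σ ≈ 0.907, CV ≈ 1.131

If T ~ Lognormal(μ,σ) then ln T ~ Normal(μ,σ), so the p-quantile of ln T is μ + z_p·σ.
ln(460) = 6.131 and ln(3800) = 8.243; z_{0.06} = -1.555, z_{0.78} = 0.7722.
σ = (8.243 − 6.131)/(0.7722 − (-1.555)) = 0.907.
μ = 6.131 − (-1.555)·0.907 = 7.542.
CV = √(exp(σ²)−1) = √(exp(0.8234)−1) = 1.131.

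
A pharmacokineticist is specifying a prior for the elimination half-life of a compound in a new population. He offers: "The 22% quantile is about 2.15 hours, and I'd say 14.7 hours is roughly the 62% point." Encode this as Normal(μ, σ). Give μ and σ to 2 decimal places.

For Normal(μ,σ), the p-quantile is μ + z_p·σ. Here z_{0.22} = -0.7722, z_{0.62} = 0.3055.
So 2.15 = μ − 0.7722σ and 14.7 = μ + 0.3055σ.
Subtracting: σ = (14.7 − 2.15)/(0.3055 − (-0.7722)) = 11.65.
Then μ = 2.15 − (-0.7722)·11.65 = 11.14.

μ = 11.14, σ = 11.65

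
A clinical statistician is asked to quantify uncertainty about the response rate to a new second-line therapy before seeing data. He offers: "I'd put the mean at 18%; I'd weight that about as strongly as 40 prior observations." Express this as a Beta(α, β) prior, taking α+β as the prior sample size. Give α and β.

Under the effective-sample-size interpretation, Beta(α, β) has prior mean α/(α+β) and prior sample size α+β.
So α+β = 40 and α/(α+β) = 0.18, giving α = 0.18·40 = 7.2 and β = 40 − 7.2 = 32.8.

α = 7.2, β = 32.8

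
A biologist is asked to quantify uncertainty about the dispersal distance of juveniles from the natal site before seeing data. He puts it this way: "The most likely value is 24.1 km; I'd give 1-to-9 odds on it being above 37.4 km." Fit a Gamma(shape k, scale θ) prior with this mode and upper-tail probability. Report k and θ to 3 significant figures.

k ≈ 10.7, θ ≈ 2.49

Gamma(k,θ) with k>1 has mode (k−1)θ, so θ = 24.1/(k−1).
Need P(X < 37.4) = 0.9 with θ tied to k this way. Start at k = 2, θ = 24.1: P(X<37.4) ≈ 0.459.
Too low — raise k to concentrate. Iterating converges to k ≈ 10.7.
Then θ = 24.1/(10.7−1) ≈ 2.49.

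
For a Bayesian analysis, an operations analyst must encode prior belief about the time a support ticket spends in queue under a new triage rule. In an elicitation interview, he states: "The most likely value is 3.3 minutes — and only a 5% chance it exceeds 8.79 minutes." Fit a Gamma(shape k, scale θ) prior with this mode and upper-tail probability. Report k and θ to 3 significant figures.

Gamma(k,θ) with k>1 has mode (k−1)θ, so θ = 3.3/(k−1).
Need P(X < 8.79) = 0.95 with θ tied to k this way. Start at k = 2, θ = 3.3: P(X<8.79) ≈ 0.745.
Too low — raise k to concentrate. Iterating converges to k ≈ 3.81.
Then θ = 3.3/(3.81−1) ≈ 1.18.

k ≈ 3.81, θ ≈ 1.18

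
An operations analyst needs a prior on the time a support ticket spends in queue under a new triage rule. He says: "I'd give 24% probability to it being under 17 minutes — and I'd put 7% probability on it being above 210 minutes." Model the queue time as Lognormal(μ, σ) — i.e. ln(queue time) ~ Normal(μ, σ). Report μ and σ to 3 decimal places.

μ ≈ 3.647, σ ≈ 1.152

If T ~ Lognormal(μ,σ) then ln T ~ Normal(μ,σ), so the p-quantile of ln T is μ + z_p·σ.
ln(17) = 2.833 and ln(210) = 5.347; z_{0.24} = -0.7063, z_{0.93} = 1.476.
σ = (5.347 − 2.833)/(1.476 − (-0.7063)) = 1.152.
μ = 2.833 − (-0.7063)·1.152 = 3.647.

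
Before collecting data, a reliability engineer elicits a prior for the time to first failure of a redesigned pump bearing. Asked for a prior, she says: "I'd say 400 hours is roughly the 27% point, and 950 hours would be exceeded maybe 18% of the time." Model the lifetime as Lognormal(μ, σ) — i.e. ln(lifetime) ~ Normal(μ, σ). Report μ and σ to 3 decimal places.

If T ~ Lognormal(μ,σ) then ln T ~ Normal(μ,σ), so the p-quantile of ln T is μ + z_p·σ.
ln(400) = 5.991 and ln(950) = 6.856; z_{0.27} = -0.6128, z_{0.82} = 0.9154.
σ = (6.856 − 5.991)/(0.9154 − (-0.6128)) = 0.566.
μ = 5.991 − (-0.6128)·0.566 = 6.338.

μ ≈ 6.338, σ ≈ 0.566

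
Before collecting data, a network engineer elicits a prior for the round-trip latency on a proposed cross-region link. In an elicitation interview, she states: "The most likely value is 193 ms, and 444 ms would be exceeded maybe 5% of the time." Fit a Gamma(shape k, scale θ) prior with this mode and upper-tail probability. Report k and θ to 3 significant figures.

k ≈ 4.95, θ ≈ 48.9

Gamma(k,θ) with k>1 has mode (k−1)θ, so θ = 193/(k−1).
Need P(X < 444) = 0.95 with θ tied to k this way. Start at k = 2, θ = 193: P(X<444) ≈ 0.669.
Too low — raise k to concentrate. Iterating converges to k ≈ 4.95.
Then θ = 193/(4.95−1) ≈ 48.9.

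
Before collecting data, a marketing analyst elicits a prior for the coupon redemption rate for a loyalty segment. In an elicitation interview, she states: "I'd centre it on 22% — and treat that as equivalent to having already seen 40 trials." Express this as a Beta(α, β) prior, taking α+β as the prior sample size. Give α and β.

α = 8.8, β = 31.2

Under the effective-sample-size interpretation, Beta(α, β) has prior mean α/(α+β) and prior sample size α+β.
So α+β = 40 and α/(α+β) = 0.22, giving α = 0.22·40 = 8.8 and β = 40 − 8.8 = 31.2.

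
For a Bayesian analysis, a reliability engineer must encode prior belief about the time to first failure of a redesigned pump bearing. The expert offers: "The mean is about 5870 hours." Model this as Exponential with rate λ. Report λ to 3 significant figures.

λ ≈ 0.00017

Exponential mean = 1/λ, so λ = 1/5870.0 = 0.00017.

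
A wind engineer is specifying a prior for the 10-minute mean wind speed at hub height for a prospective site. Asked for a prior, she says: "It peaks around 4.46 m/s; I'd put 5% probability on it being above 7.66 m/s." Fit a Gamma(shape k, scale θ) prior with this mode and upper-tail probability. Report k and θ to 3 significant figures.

k ≈ 10.5, θ ≈ 0.467

Gamma(k,θ) with k>1 has mode (k−1)θ, so θ = 4.46/(k−1).
Need P(X < 7.66) = 0.95 with θ tied to k this way. Start at k = 2, θ = 4.46: P(X<7.66) ≈ 0.512.
Too low — raise k to concentrate. Iterating converges to k ≈ 10.5.
Then θ = 4.46/(10.5−1) ≈ 0.467.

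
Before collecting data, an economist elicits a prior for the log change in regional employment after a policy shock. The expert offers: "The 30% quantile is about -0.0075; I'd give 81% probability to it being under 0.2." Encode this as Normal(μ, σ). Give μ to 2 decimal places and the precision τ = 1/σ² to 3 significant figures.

μ = 0.07, τ = 45.7

For Normal(μ,σ), the p-quantile is μ + z_p·σ. Here z_{0.3} = -0.5244, z_{0.81} = 0.8779.
So -0.0075 = μ − 0.5244σ and 0.2 = μ + 0.8779σ.
Subtracting: σ = (0.2 − -0.0075)/(0.8779 − (-0.5244)) = 0.15.
Then μ = -0.0075 − (-0.5244)·0.15 = 0.07.
Precision τ = 1/σ² = 1/0.148² = 45.7.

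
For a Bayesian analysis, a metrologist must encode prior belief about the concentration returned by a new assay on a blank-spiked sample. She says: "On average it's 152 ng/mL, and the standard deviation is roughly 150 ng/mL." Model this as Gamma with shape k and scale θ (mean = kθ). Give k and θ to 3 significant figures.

For Gamma(k, scale θ): mean = kθ, variance = kθ², so CV = 1/√k.
CV = SD/mean = 150/152 = 0.9868, hence k = 1/CV² = 1.03.
Then θ = mean/k = 152/1.03 = 148.

k ≈ 1.03, θ ≈ 148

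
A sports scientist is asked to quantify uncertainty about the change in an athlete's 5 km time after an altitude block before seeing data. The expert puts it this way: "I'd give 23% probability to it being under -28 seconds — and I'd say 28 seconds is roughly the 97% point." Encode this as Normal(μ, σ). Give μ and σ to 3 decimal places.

The p-quantile of Normal(μ,σ) is μ + z_p·σ, with z_{0.23} = -0.7388 and z_{0.97} = 1.881.
Eliminate σ: μ = (z₂·x₁ − z₁·x₂)/(z₂ − z₁) = (1.881·-28 − (-0.7388)·28)/2.62 = -12.206.
Then σ = (x₂ − x₁)/(z₂ − z₁) = (28 − -28)/2.62 = 21.377.

μ = -12.206, σ = 21.377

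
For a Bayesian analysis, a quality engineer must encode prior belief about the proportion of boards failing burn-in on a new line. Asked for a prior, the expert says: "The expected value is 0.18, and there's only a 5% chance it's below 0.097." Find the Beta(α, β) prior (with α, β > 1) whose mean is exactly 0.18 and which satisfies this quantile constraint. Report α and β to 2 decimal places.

α ≈ 8.44, β ≈ 38.43

With mean 0.18 fixed, write α = 0.18s, β = 0.82s where s = α+β.
Need P(θ < 0.097) = 0.05 under Beta(0.18s, 0.82s). Normal approximation: (q−m)/√(m(1−m)/s) ≈ z_{0.05} = -1.64, so s ≈ 0.18·0.82·(-1.64)²/(0.097−0.18)² = 58.0.
At s = 58.0: P(θ<0.097) ≈ 0.032. Adjusting to match 0.05 gives s ≈ 46.87.
So α = 0.18·46.87 ≈ 8.44, β = 0.82·46.87 ≈ 38.43.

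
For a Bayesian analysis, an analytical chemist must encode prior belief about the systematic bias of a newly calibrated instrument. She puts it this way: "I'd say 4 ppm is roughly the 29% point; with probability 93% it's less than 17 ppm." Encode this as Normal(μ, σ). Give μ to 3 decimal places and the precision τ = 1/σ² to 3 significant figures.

The p-quantile of Normal(μ,σ) is μ + z_p·σ, with z_{0.29} = -0.5534 and z_{0.93} = 1.476.
Eliminate σ: μ = (z₂·x₁ − z₁·x₂)/(z₂ − z₁) = (1.476·4 − (-0.5534)·17)/2.029 = 7.545.
Then σ = (x₂ − x₁)/(z₂ − z₁) = (17 − 4)/2.029 = 6.407.
Precision τ = 1/σ² = 1/6.407² = 0.0244.

μ = 7.545, τ = 0.0244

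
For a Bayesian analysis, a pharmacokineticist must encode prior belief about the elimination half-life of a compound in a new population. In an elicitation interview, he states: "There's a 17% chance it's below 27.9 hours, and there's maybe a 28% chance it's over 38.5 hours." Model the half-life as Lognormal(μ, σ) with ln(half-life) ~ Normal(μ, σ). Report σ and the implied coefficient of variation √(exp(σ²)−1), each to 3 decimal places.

If T ~ Lognormal(μ,σ) then ln T ~ Normal(μ,σ), so the p-quantile of ln T is μ + z_p·σ.
ln(27.9) = 3.329 and ln(38.5) = 3.651; z_{0.17} = -0.9542, z_{0.72} = 0.5828.
σ = (3.651 − 3.329)/(0.5828 − (-0.9542)) = 0.210.
μ = 3.329 − (-0.9542)·0.210 = 3.529.
CV = √(exp(σ²)−1) = √(exp(0.0439)−1) = 0.212.

σ ≈ 0.210, CV ≈ 0.212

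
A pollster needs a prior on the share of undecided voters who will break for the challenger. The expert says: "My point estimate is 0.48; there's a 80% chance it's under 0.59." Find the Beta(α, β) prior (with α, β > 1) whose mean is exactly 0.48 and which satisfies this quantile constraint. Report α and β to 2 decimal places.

With mean 0.48 fixed, write α = 0.48s, β = 0.52s where s = α+β.
Need P(θ < 0.59) = 0.8 under Beta(0.48s, 0.52s). Normal approximation: (q−m)/√(m(1−m)/s) ≈ z_{0.8} = 0.842, so s ≈ 0.48·0.52·(0.842)²/(0.59−0.48)² = 14.6.
At s = 14.6: P(θ<0.59) ≈ 0.799. Adjusting to match 0.8 gives s ≈ 14.68.
So α = 0.48·14.68 ≈ 7.05, β = 0.52·14.68 ≈ 7.63.

α ≈ 7.05, β ≈ 7.63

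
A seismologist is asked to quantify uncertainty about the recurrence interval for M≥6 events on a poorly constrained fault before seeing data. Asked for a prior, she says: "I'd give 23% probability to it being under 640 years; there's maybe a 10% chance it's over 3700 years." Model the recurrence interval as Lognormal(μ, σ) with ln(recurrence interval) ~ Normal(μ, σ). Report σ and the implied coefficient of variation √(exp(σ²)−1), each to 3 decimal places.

If T ~ Lognormal(μ,σ) then ln T ~ Normal(μ,σ), so the p-quantile of ln T is μ + z_p·σ.
ln(640) = 6.461 and ln(3700) = 8.216; z_{0.23} = -0.7388, z_{0.9} = 1.282.
σ = (8.216 − 6.461)/(1.282 − (-0.7388)) = 0.868.
μ = 6.461 − (-0.7388)·0.868 = 7.103.
CV = √(exp(σ²)−1) = √(exp(0.7542)−1) = 1.061.

σ ≈ 0.868, CV ≈ 1.061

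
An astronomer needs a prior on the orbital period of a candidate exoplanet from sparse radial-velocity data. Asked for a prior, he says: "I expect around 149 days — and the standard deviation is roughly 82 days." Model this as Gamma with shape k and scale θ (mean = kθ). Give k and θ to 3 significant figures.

k ≈ 3.3, θ ≈ 45.1

For Gamma(k, scale θ): mean = kθ, variance = kθ², so CV = 1/√k.
CV = SD/mean = 82/149 = 0.5503, hence k = 1/CV² = 3.3.
Then θ = mean/k = 149/3.3 = 45.1.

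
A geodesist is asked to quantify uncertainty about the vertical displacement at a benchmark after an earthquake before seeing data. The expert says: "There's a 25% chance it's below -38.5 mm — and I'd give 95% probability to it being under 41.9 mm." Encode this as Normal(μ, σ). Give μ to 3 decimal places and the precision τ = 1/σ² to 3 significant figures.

For Normal(μ,σ), the p-quantile is μ + z_p·σ. Here z_{0.25} = -0.6745, z_{0.95} = 1.645.
So -38.5 = μ − 0.6745σ and 41.9 = μ + 1.645σ.
Subtracting: σ = (41.9 − -38.5)/(1.645 − (-0.6745)) = 34.665.
Then μ = -38.5 − (-0.6745)·34.665 = -15.119.
Precision τ = 1/σ² = 1/34.66² = 0.000832.

μ = -15.119, τ = 0.000832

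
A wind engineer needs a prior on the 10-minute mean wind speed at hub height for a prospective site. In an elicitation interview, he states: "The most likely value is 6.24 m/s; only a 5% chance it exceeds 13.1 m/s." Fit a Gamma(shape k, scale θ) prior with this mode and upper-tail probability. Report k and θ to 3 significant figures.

Gamma(k,θ) with k>1 has mode (k−1)θ, so θ = 6.24/(k−1).
Need P(X < 13.1) = 0.95 with θ tied to k this way. Start at k = 2, θ = 6.24: P(X<13.1) ≈ 0.620.
Too low — raise k to concentrate. Iterating converges to k ≈ 6.02.
Then θ = 6.24/(6.02−1) ≈ 1.24.

k ≈ 6.02, θ ≈ 1.24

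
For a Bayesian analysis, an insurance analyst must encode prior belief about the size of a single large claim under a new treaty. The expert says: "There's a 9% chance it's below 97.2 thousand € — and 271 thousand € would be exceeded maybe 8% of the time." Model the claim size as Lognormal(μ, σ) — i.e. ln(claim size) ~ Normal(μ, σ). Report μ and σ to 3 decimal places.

If T ~ Lognormal(μ,σ) then ln T ~ Normal(μ,σ), so the p-quantile of ln T is μ + z_p·σ.
ln(97.2) = 4.577 and ln(271) = 5.602; z_{0.09} = -1.341, z_{0.92} = 1.405.
σ = (5.602 − 4.577)/(1.405 − (-1.341)) = 0.373.
μ = 4.577 − (-1.341)·0.373 = 5.077.

μ ≈ 5.077, σ ≈ 0.373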